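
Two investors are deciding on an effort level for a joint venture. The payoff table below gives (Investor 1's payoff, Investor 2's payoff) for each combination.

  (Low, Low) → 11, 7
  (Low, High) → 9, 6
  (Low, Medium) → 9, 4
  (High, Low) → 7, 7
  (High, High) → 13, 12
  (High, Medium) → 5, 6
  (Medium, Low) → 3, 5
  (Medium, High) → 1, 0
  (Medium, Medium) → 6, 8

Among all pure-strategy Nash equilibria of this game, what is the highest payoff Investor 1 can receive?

Both Low is a pure NE (Investor 1: 11 ≥ 7; Investor 2: 7 ≥ 6). Investor 1 gets 11.
Both High is a pure NE (Investor 1: 13 ≥ 9; Investor 2: 12 ≥ 7). Investor 1 gets 13.
Every other cell has a profitable deviation for at least one player. Highest of {11, 13} is 13.

13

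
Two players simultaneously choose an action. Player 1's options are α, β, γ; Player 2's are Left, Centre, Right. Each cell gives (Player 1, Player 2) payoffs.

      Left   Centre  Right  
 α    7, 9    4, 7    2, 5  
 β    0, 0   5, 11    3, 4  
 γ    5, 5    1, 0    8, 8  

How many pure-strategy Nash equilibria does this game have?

(α, Left): Player 1 gets 7 (best alternative 5); Player 2 gets 9 (best alternative 7). Neither deviates — NE.
(β, Centre): Player 1 gets 5 (best alternative 4); Player 2 gets 11 (best alternative 4). Neither deviates — NE.
(γ, Right): Player 1 gets 8 (best alternative 3); Player 2 gets 8 (best alternative 5). Neither deviates — NE.
(γ, Left) is not a NE: Player 1 would switch to α (7 > 5).
No other cell survives both best-response checks, so there are 3 pure NE.

3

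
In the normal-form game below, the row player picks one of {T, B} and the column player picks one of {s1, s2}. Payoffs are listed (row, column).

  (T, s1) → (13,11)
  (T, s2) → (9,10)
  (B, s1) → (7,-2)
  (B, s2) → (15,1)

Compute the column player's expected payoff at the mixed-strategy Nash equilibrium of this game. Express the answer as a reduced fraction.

The row player mixes with probability p on T, chosen so the column player is indifferent: 11p + (-2)(1−p) = 10p + 1(1−p) gives p = 3/4.
The column player's expected payoff is 11·3/4 + (-2)·1/4 = 31/4.

31/4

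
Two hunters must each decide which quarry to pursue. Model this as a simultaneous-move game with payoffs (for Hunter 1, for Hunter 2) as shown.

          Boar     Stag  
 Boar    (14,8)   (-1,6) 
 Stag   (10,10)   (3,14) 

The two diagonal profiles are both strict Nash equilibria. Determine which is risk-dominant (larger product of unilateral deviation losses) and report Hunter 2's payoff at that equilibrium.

At both Boar: Hunter 1 loses 14 − 10 = 4 by deviating; Hunter 2 loses 8 − 6 = 2. Product = 4·2 = 8.
At both Stag: Hunter 1 loses 3 − (-1) = 4 by deviating; Hunter 2 loses 14 − 10 = 4. Product = 4·4 = 16.
16 > 8, so both Stag is risk-dominant. Hunter 2's payoff there is 14.

14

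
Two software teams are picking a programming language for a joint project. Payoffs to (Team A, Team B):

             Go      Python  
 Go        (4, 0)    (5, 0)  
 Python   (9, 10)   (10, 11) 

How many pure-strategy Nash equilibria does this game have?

1

Both Python: Team A gets 10 (best alternative 5); Team B gets 11 (best alternative 10). Neither deviates — NE.
Both Go is not a NE: Team A would switch to Python (9 > 4).
No other cell survives both best-response checks, so there is 1 pure NE.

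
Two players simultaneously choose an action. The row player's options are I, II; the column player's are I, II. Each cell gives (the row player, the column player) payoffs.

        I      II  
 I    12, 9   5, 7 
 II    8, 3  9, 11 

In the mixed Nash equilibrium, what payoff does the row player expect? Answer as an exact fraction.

17/2

The column player mixes with probability q on I, chosen so the row player is indifferent: 12q + 5(1−q) = 8q + 9(1−q) gives q = 1/2.
The row player's expected payoff (from either row, since indifferent) is 12·1/2 + 5·1/2 = 17/2.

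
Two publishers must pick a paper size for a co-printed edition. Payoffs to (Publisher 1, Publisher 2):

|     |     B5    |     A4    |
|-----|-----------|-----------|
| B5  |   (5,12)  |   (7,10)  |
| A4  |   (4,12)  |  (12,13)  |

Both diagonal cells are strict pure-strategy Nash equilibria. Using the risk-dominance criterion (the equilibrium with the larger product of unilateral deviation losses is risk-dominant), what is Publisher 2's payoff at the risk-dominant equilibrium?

13

At both B5: Publisher 1 loses 5 − 4 = 1 by deviating; Publisher 2 loses 12 − 10 = 2. Product = 1·2 = 2.
At both A4: Publisher 1 loses 12 − 7 = 5 by deviating; Publisher 2 loses 13 − 12 = 1. Product = 5·1 = 5.
5 > 2, so both A4 is risk-dominant. Publisher 2's payoff there is 13.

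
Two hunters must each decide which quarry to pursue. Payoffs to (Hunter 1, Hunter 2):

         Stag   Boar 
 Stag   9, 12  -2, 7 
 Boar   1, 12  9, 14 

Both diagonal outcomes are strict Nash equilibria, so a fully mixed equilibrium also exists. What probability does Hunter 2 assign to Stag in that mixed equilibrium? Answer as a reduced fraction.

Hunter 2's mix q on Stag must make Hunter 1 indifferent between Stag and Boar.
Hunter 1's payoff from Stag: 9q + (-2)(1−q). From Boar: 1q + 9(1−q).
Set equal: 8q = 11(1−q) → q = 11/19.

11/19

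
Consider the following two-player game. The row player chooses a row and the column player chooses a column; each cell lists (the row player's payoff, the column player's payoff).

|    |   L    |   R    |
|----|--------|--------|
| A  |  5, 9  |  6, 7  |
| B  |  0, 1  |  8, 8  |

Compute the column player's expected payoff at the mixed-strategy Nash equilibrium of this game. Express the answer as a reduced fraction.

65/9

The row player mixes with probability p on A, chosen so the column player is indifferent: 9p + 1(1−p) = 7p + 8(1−p) gives p = 7/9.
The column player's expected payoff is 9·7/9 + 1·2/9 = 65/9.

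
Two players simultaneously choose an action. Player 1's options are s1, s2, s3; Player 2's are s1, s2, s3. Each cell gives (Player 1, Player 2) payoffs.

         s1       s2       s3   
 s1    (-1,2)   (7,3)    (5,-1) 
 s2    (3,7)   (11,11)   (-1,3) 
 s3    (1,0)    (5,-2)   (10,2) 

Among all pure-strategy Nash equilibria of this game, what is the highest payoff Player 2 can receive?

11

Both s2 is a pure NE (Player 1: 11 ≥ 7; Player 2: 11 ≥ 7). Player 2 gets 11.
Both s3 is a pure NE (Player 1: 10 ≥ 5; Player 2: 2 ≥ 0). Player 2 gets 2.
Every other cell has a profitable deviation for at least one player. Highest of {11, 2} is 11.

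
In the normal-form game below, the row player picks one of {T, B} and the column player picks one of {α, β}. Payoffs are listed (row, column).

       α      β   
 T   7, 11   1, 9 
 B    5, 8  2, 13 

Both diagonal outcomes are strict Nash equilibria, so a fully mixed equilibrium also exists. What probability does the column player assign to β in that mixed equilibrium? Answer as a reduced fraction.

2/3

The column player's mix q on α must make the row player indifferent between T and B.
The row player's payoff from T: 7q + 1(1−q). From B: 5q + 2(1−q).
Set equal: 2q = 1(1−q) → q = 1/3.
Probability on β is 1 − 1/3 = 2/3.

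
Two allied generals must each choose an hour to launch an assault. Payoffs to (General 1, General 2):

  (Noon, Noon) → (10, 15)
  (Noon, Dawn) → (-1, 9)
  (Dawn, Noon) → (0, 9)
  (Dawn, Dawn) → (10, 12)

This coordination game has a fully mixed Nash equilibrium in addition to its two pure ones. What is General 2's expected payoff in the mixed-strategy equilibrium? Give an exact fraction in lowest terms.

11

General 1 mixes with probability p on Noon, chosen so General 2 is indifferent: 15p + 9(1−p) = 9p + 12(1−p) gives p = 1/3.
General 2's expected payoff is 15·1/3 + 9·2/3 = 11.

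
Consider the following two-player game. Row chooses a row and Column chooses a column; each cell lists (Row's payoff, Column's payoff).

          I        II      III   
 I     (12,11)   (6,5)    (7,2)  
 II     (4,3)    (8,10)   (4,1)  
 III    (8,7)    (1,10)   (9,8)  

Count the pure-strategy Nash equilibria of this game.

Both I: Row gets 12 (best alternative 8); Column gets 11 (best alternative 5). Neither deviates — NE.
Both II: Row gets 8 (best alternative 6); Column gets 10 (best alternative 3). Neither deviates — NE.
Both III is not a NE: Column would switch to II (10 > 8).
No other cell survives both best-response checks, so there are 2 pure NE.

2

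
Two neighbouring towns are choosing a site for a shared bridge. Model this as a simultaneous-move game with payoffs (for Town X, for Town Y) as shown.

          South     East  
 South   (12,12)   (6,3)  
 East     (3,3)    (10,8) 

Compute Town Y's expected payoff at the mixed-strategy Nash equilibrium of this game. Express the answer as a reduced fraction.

Town X mixes with probability p on South, chosen so Town Y is indifferent: 12p + 3(1−p) = 3p + 8(1−p) gives p = 5/14.
Town Y's expected payoff is 12·5/14 + 3·9/14 = 87/14.

87/14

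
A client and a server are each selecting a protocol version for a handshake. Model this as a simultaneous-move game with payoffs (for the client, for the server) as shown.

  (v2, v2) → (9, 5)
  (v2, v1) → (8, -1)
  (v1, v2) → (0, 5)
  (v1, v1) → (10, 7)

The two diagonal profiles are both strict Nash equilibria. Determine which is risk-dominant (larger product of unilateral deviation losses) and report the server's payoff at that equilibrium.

5

At both v2: the client loses 9 − 0 = 9 by deviating; the server loses 5 − (-1) = 6. Product = 9·6 = 54.
At both v1: the client loses 10 − 8 = 2 by deviating; the server loses 7 − 5 = 2. Product = 2·2 = 4.
54 > 4, so both v2 is risk-dominant. The server's payoff there is 5.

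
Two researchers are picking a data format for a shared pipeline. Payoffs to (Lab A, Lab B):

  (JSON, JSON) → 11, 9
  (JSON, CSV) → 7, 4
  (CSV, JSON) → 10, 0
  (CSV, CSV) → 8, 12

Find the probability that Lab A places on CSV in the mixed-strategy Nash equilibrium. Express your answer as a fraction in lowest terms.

Lab A's mix p on JSON must make Lab B indifferent between JSON and CSV.
Lab B's payoff from JSON: 9p + 0(1−p). From CSV: 4p + 12(1−p).
Set equal: 5p = 12(1−p) → p = 12/17.
Probability on CSV is 1 − 12/17 = 5/17.

5/17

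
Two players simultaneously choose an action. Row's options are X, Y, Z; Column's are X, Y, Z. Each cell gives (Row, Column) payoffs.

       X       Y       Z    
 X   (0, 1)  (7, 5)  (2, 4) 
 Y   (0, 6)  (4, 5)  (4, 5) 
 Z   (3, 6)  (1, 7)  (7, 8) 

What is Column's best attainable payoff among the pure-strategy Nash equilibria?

(X, Y) is a pure NE (Row: 7 ≥ 4; Column: 5 ≥ 4). Column gets 5.
Both Z is a pure NE (Row: 7 ≥ 4; Column: 8 ≥ 7). Column gets 8.
Every other cell has a profitable deviation for at least one player. Highest of {5, 8} is 8.

8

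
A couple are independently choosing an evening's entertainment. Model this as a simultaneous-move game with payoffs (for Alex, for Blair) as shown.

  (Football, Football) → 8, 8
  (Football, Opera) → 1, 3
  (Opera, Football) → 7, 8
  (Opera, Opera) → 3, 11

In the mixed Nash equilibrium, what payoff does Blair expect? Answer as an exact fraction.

Alex mixes with probability p on Football, chosen so Blair is indifferent: 8p + 8(1−p) = 3p + 11(1−p) gives p = 3/8.
Blair's expected payoff is 8·3/8 + 8·5/8 = 8.

8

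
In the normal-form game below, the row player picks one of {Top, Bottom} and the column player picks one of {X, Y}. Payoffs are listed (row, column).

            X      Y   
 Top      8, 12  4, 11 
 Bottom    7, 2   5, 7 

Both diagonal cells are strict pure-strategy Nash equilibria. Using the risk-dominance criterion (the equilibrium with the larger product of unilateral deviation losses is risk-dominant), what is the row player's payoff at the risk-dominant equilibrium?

At (Top, X): the row player loses 8 − 7 = 1 by deviating; the column player loses 12 − 11 = 1. Product = 1·1 = 1.
At (Bottom, Y): the row player loses 5 − 4 = 1 by deviating; the column player loses 7 − 2 = 5. Product = 1·5 = 5.
5 > 1, so (Bottom, Y) is risk-dominant. The row player's payoff there is 5.

5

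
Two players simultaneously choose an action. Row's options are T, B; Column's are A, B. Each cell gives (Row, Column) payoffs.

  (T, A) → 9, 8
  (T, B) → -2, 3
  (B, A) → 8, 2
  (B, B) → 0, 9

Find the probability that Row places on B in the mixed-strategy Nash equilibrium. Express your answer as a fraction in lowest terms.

5/12

Row's mix p on T must make Column indifferent between A and B.
Column's payoff from A: 8p + 2(1−p). From B: 3p + 9(1−p).
Set equal: 5p = 7(1−p) → p = 7/12.
Probability on B is 1 − 7/12 = 5/12.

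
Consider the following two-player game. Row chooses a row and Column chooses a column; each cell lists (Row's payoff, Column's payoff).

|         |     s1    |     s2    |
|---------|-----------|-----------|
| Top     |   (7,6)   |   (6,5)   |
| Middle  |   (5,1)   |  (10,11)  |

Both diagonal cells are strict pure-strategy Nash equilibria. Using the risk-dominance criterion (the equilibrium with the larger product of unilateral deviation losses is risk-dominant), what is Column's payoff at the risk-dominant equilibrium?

11

At (Top, s1): Row loses 7 − 5 = 2 by deviating; Column loses 6 − 5 = 1. Product = 2·1 = 2.
At (Middle, s2): Row loses 10 − 6 = 4 by deviating; Column loses 11 − 1 = 10. Product = 4·10 = 40.
40 > 2, so (Middle, s2) is risk-dominant. Column's payoff there is 11.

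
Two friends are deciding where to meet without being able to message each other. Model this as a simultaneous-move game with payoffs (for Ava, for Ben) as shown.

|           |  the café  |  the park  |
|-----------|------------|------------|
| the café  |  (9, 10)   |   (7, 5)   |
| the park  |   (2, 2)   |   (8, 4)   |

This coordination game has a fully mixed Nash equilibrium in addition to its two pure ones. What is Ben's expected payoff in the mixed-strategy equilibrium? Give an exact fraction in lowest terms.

30/7

Ava mixes with probability p on the café, chosen so Ben is indifferent: 10p + 2(1−p) = 5p + 4(1−p) gives p = 2/7.
Ben's expected payoff is 10·2/7 + 2·5/7 = 30/7.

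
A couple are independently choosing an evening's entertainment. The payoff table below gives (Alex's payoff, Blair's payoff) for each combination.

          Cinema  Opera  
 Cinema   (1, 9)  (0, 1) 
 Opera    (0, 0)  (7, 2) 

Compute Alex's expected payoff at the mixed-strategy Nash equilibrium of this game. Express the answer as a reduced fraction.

7/8

Blair mixes with probability q on Cinema, chosen so Alex is indifferent: 1q + 0(1−q) = 0q + 7(1−q) gives q = 7/8.
Alex's expected payoff (from either row, since indifferent) is 1·7/8 + 0·1/8 = 7/8.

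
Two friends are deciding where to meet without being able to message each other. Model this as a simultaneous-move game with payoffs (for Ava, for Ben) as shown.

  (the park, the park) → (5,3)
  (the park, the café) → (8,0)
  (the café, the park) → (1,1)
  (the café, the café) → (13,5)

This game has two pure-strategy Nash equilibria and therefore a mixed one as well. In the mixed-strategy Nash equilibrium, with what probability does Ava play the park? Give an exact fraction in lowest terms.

Ava's mix p on the park must make Ben indifferent between the park and the café.
Ben's payoff from the park: 3p + 1(1−p). From the café: 0p + 5(1−p).
Set equal: 3p = 4(1−p) → p = 4/7.

4/7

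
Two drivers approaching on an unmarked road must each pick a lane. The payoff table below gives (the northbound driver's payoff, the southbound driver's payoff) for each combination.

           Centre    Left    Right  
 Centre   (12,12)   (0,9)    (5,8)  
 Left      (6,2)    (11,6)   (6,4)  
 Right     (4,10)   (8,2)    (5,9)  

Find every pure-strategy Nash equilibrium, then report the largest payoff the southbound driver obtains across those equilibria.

Both Centre is a pure NE (the northbound driver: 12 ≥ 6; the southbound driver: 12 ≥ 9). The southbound driver gets 12.
Both Left is a pure NE (the northbound driver: 11 ≥ 8; the southbound driver: 6 ≥ 4). The southbound driver gets 6.
Every other cell has a profitable deviation for at least one player. Highest of {12, 6} is 12.

12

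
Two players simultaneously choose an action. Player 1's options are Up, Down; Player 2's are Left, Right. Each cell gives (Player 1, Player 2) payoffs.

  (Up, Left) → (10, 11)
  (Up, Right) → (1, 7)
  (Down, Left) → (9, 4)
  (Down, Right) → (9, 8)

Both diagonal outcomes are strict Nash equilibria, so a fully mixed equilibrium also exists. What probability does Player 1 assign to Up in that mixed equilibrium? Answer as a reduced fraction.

Player 1's mix p on Up must make Player 2 indifferent between Left and Right.
Player 2's payoff from Left: 11p + 4(1−p). From Right: 7p + 8(1−p).
Set equal: 4p = 4(1−p) → p = 4/8 = 1/2.

1/2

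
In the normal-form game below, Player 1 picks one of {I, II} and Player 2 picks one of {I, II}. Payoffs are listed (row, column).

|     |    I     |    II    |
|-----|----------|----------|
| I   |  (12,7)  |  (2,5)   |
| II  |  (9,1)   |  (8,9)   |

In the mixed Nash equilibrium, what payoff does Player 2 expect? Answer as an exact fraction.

Player 1 mixes with probability p on I, chosen so Player 2 is indifferent: 7p + 1(1−p) = 5p + 9(1−p) gives p = 4/5.
Player 2's expected payoff is 7·4/5 + 1·1/5 = 29/5.

29/5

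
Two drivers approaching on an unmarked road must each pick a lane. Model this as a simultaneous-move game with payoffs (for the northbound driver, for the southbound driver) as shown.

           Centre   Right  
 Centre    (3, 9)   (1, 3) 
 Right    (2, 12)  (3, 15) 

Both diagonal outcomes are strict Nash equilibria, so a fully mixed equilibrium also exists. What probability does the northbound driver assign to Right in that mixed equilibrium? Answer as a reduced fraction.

The northbound driver's mix p on Centre must make the southbound driver indifferent between Centre and Right.
The southbound driver's payoff from Centre: 9p + 12(1−p). From Right: 3p + 15(1−p).
Set equal: 6p = 3(1−p) → p = 3/9 = 1/3.
Probability on Right is 1 − 1/3 = 2/3.

2/3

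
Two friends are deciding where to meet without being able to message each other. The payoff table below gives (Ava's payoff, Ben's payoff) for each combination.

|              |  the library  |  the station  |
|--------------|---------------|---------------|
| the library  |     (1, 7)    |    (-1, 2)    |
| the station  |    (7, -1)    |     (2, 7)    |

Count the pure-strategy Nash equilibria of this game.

Both the station: Ava gets 2 (best alternative -1); Ben gets 7 (best alternative -1). Neither deviates — NE.
Both the library is not a NE: Ava would switch to the station (7 > 1).
No other cell survives both best-response checks, so there is 1 pure NE.

1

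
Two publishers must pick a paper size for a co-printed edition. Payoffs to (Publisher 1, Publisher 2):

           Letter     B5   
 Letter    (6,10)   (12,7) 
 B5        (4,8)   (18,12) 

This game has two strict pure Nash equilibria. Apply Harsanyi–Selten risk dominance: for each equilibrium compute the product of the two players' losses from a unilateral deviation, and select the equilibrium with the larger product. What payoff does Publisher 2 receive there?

At both Letter: Publisher 1 loses 6 − 4 = 2 by deviating; Publisher 2 loses 10 − 7 = 3. Product = 2·3 = 6.
At both B5: Publisher 1 loses 18 − 12 = 6 by deviating; Publisher 2 loses 12 − 8 = 4. Product = 6·4 = 24.
24 > 6, so both B5 is risk-dominant. Publisher 2's payoff there is 12.

12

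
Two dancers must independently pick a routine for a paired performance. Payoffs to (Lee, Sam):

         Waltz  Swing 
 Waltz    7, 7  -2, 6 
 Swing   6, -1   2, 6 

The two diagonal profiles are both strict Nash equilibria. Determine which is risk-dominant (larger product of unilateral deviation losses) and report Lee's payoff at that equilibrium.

2

At both Waltz: Lee loses 7 − 6 = 1 by deviating; Sam loses 7 − 6 = 1. Product = 1·1 = 1.
At both Swing: Lee loses 2 − (-2) = 4 by deviating; Sam loses 6 − (-1) = 7. Product = 4·7 = 28.
28 > 1, so both Swing is risk-dominant. Lee's payoff there is 2.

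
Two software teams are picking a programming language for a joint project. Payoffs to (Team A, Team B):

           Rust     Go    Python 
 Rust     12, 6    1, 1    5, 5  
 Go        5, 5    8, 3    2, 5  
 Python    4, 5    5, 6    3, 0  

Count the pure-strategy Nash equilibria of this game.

1

Both Rust: Team A gets 12 (best alternative 5); Team B gets 6 (best alternative 5). Neither deviates — NE.
Both Python is not a NE: Team A would switch to Rust (5 > 3).
No other cell survives both best-response checks, so there is 1 pure NE.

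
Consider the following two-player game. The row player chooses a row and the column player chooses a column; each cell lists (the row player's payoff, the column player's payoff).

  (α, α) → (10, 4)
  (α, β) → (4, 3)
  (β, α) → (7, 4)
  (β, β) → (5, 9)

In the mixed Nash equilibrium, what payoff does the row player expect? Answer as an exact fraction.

11/2

The column player mixes with probability q on α, chosen so the row player is indifferent: 10q + 4(1−q) = 7q + 5(1−q) gives q = 1/4.
The row player's expected payoff (from either row, since indifferent) is 10·1/4 + 4·3/4 = 11/2.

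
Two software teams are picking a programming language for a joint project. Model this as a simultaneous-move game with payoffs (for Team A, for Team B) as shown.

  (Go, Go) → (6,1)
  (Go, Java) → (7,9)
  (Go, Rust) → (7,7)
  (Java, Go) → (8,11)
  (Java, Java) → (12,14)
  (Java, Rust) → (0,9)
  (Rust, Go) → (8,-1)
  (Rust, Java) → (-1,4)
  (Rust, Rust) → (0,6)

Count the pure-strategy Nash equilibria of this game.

1

Both Java: Team A gets 12 (best alternative 7); Team B gets 14 (best alternative 11). Neither deviates — NE.
Both Rust is not a NE: Team A would switch to Go (7 > 0).
No other cell survives both best-response checks, so there is 1 pure NE.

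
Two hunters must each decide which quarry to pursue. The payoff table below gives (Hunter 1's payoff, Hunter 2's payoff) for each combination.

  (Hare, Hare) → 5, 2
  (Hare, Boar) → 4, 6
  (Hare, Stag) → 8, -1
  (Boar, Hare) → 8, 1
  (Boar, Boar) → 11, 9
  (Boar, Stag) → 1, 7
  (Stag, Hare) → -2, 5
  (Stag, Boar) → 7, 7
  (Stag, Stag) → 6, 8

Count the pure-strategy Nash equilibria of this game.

1

Both Boar: Hunter 1 gets 11 (best alternative 7); Hunter 2 gets 9 (best alternative 7). Neither deviates — NE.
Both Hare is not a NE: Hunter 1 would switch to Boar (8 > 5).
No other cell survives both best-response checks, so there is 1 pure NE.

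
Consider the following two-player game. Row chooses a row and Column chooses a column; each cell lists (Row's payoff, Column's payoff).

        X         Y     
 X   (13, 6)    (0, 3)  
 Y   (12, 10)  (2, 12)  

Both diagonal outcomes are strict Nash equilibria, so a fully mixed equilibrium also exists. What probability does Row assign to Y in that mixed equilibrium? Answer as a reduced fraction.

Row's mix p on X must make Column indifferent between X and Y.
Column's payoff from X: 6p + 10(1−p). From Y: 3p + 12(1−p).
Set equal: 3p = 2(1−p) → p = 2/5.
Probability on Y is 1 − 2/5 = 3/5.

3/5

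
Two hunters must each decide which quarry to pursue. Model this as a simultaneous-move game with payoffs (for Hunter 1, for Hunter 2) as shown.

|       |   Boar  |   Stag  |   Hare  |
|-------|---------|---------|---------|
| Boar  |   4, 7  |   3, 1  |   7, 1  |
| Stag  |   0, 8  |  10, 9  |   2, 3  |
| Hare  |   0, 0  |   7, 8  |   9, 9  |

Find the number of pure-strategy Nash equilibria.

3

Both Boar: Hunter 1 gets 4 (best alternative 0); Hunter 2 gets 7 (best alternative 1). Neither deviates — NE.
Both Stag: Hunter 1 gets 10 (best alternative 7); Hunter 2 gets 9 (best alternative 8). Neither deviates — NE.
Both Hare: Hunter 1 gets 9 (best alternative 7); Hunter 2 gets 9 (best alternative 8). Neither deviates — NE.
(Boar, Hare) is not a NE: Hunter 1 would switch to Hare (9 > 7).
No other cell survives both best-response checks, so there are 3 pure NE.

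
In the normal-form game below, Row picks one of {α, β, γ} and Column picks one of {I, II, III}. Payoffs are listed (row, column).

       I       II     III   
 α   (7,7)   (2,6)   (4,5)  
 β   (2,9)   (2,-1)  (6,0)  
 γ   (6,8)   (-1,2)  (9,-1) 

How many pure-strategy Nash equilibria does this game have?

1

(α, I): Row gets 7 (best alternative 6); Column gets 7 (best alternative 6). Neither deviates — NE.
(β, II) is not a NE: Column would switch to I (9 > -1).
No other cell survives both best-response checks, so there is 1 pure NE.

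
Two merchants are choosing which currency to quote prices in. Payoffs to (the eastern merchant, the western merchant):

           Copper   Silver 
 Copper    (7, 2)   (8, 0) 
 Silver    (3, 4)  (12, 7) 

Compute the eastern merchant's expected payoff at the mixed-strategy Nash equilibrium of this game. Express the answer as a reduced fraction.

The western merchant mixes with probability q on Copper, chosen so the eastern merchant is indifferent: 7q + 8(1−q) = 3q + 12(1−q) gives q = 1/2.
The eastern merchant's expected payoff (from either row, since indifferent) is 7·1/2 + 8·1/2 = 15/2.

15/2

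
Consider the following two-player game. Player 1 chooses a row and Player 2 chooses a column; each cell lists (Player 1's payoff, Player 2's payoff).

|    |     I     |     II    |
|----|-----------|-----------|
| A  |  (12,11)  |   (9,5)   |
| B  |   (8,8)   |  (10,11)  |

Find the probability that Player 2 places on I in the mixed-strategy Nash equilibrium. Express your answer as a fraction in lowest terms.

Player 2's mix q on I must make Player 1 indifferent between A and B.
Player 1's payoff from A: 12q + 9(1−q). From B: 8q + 10(1−q).
Set equal: 4q = 1(1−q) → q = 1/5.

1/5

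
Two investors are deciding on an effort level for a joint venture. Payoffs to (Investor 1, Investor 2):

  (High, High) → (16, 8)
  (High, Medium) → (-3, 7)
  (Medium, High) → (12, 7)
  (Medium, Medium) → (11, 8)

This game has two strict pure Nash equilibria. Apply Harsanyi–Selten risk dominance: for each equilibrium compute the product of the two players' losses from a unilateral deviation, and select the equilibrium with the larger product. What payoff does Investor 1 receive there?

11

At both High: Investor 1 loses 16 − 12 = 4 by deviating; Investor 2 loses 8 − 7 = 1. Product = 4·1 = 4.
At both Medium: Investor 1 loses 11 − (-3) = 14 by deviating; Investor 2 loses 8 − 7 = 1. Product = 14·1 = 14.
14 > 4, so both Medium is risk-dominant. Investor 1's payoff there is 11.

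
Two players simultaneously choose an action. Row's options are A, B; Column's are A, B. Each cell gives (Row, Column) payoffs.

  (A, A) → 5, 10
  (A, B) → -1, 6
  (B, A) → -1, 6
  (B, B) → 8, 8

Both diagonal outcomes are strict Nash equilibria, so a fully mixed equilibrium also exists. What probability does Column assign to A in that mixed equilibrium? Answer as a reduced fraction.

3/5

Column's mix q on A must make Row indifferent between A and B.
Row's payoff from A: 5q + (-1)(1−q). From B: (-1)q + 8(1−q).
Set equal: 6q = 9(1−q) → q = 9/15 = 3/5.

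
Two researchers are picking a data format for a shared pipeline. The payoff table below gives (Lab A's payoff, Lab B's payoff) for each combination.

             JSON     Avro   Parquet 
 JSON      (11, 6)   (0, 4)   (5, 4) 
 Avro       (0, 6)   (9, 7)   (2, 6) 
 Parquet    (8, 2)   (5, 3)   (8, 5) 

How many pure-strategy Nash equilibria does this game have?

3

Both JSON: Lab A gets 11 (best alternative 8); Lab B gets 6 (best alternative 4). Neither deviates — NE.
Both Avro: Lab A gets 9 (best alternative 5); Lab B gets 7 (best alternative 6). Neither deviates — NE.
Both Parquet: Lab A gets 8 (best alternative 5); Lab B gets 5 (best alternative 3). Neither deviates — NE.
(Avro, JSON) is not a NE: Lab A would switch to JSON (11 > 0).
No other cell survives both best-response checks, so there are 3 pure NE.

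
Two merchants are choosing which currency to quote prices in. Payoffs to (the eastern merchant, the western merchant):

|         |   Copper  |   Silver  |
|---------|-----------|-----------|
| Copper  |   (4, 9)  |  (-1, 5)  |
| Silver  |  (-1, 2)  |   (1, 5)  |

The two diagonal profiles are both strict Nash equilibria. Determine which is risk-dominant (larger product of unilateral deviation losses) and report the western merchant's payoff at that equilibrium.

At both Copper: the eastern merchant loses 4 − (-1) = 5 by deviating; the western merchant loses 9 − 5 = 4. Product = 5·4 = 20.
At both Silver: the eastern merchant loses 1 − (-1) = 2 by deviating; the western merchant loses 5 − 2 = 3. Product = 2·3 = 6.
20 > 6, so both Copper is risk-dominant. The western merchant's payoff there is 9.

9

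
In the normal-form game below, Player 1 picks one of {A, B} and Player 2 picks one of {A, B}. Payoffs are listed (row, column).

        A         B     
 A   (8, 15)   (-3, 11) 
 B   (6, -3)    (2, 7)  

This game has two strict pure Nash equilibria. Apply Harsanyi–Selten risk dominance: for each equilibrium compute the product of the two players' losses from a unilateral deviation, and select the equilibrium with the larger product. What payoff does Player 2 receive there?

7

At both A: Player 1 loses 8 − 6 = 2 by deviating; Player 2 loses 15 − 11 = 4. Product = 2·4 = 8.
At both B: Player 1 loses 2 − (-3) = 5 by deviating; Player 2 loses 7 − (-3) = 10. Product = 5·10 = 50.
50 > 8, so both B is risk-dominant. Player 2's payoff there is 7.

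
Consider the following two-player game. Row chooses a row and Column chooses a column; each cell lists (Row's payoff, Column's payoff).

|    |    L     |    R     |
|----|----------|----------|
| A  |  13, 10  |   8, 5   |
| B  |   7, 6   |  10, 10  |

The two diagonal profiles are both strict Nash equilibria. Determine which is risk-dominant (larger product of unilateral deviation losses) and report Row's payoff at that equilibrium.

13

At (A, L): Row loses 13 − 7 = 6 by deviating; Column loses 10 − 5 = 5. Product = 6·5 = 30.
At (B, R): Row loses 10 − 8 = 2 by deviating; Column loses 10 − 6 = 4. Product = 2·4 = 8.
30 > 8, so (A, L) is risk-dominant. Row's payoff there is 13.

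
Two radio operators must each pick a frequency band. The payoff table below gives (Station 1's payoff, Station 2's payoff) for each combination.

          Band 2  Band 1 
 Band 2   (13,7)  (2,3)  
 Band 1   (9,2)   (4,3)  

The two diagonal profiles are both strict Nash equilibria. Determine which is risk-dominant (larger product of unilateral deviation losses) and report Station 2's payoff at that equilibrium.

7

At both Band 2: Station 1 loses 13 − 9 = 4 by deviating; Station 2 loses 7 − 3 = 4. Product = 4·4 = 16.
At both Band 1: Station 1 loses 4 − 2 = 2 by deviating; Station 2 loses 3 − 2 = 1. Product = 2·1 = 2.
16 > 2, so both Band 2 is risk-dominant. Station 2's payoff there is 7.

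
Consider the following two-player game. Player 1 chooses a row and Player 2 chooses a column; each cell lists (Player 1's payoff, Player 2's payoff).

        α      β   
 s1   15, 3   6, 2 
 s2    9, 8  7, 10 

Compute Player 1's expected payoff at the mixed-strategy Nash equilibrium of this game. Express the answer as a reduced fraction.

Player 2 mixes with probability q on α, chosen so Player 1 is indifferent: 15q + 6(1−q) = 9q + 7(1−q) gives q = 1/7.
Player 1's expected payoff (from either row, since indifferent) is 15·1/7 + 6·6/7 = 51/7.

51/7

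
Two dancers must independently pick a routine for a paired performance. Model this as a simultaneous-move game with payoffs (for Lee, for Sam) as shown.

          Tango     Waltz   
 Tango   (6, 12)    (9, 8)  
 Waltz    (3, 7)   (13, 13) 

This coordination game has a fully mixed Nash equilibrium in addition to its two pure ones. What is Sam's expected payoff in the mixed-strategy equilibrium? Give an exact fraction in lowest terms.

Lee mixes with probability p on Tango, chosen so Sam is indifferent: 12p + 7(1−p) = 8p + 13(1−p) gives p = 3/5.
Sam's expected payoff is 12·3/5 + 7·2/5 = 10.

10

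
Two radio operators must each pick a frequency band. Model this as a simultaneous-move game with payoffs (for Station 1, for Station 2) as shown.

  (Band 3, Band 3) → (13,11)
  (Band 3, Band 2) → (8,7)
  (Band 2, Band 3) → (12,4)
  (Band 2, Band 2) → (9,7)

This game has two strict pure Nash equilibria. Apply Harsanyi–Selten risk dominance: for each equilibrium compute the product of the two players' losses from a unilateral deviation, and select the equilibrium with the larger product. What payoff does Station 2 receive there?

11

At both Band 3: Station 1 loses 13 − 12 = 1 by deviating; Station 2 loses 11 − 7 = 4. Product = 1·4 = 4.
At both Band 2: Station 1 loses 9 − 8 = 1 by deviating; Station 2 loses 7 − 4 = 3. Product = 1·3 = 3.
4 > 3, so both Band 3 is risk-dominant. Station 2's payoff there is 11.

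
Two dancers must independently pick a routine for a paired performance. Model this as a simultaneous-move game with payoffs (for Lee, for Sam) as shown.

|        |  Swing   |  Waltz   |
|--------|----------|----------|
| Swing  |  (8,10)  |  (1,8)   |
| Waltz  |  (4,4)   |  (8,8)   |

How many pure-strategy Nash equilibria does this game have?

Both Swing: Lee gets 8 (best alternative 4); Sam gets 10 (best alternative 8). Neither deviates — NE.
Both Waltz: Lee gets 8 (best alternative 1); Sam gets 8 (best alternative 4). Neither deviates — NE.
(Swing, Waltz) is not a NE: Lee would switch to Waltz (8 > 1).
No other cell survives both best-response checks, so there are 2 pure NE.

2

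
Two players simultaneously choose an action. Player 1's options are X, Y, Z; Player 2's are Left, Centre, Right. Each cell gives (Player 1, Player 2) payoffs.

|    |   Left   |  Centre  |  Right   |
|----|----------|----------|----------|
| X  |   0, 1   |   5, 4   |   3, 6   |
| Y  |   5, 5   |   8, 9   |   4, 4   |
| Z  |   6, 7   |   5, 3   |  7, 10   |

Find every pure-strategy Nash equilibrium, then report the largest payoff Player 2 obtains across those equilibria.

10

(Y, Centre) is a pure NE (Player 1: 8 ≥ 5; Player 2: 9 ≥ 5). Player 2 gets 9.
(Z, Right) is a pure NE (Player 1: 7 ≥ 4; Player 2: 10 ≥ 7). Player 2 gets 10.
Every other cell has a profitable deviation for at least one player. Highest of {9, 10} is 10.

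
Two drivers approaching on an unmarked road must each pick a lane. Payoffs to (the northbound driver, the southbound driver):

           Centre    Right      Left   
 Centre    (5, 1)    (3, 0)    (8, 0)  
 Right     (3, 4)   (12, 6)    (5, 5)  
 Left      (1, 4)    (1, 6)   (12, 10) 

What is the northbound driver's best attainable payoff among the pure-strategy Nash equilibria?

Both Centre is a pure NE (the northbound driver: 5 ≥ 3; the southbound driver: 1 ≥ 0). The northbound driver gets 5.
Both Right is a pure NE (the northbound driver: 12 ≥ 3; the southbound driver: 6 ≥ 5). The northbound driver gets 12.
Both Left is a pure NE (the northbound driver: 12 ≥ 8; the southbound driver: 10 ≥ 6). The northbound driver gets 12.
Every other cell has a profitable deviation for at least one player. Highest of {5, 12, 12} is 12.

12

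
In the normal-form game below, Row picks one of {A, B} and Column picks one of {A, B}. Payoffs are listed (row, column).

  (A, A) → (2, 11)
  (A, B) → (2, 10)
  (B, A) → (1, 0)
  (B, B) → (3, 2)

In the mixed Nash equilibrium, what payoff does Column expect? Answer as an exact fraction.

Row mixes with probability p on A, chosen so Column is indifferent: 11p + 0(1−p) = 10p + 2(1−p) gives p = 2/3.
Column's expected payoff is 11·2/3 + 0·1/3 = 22/3.

22/3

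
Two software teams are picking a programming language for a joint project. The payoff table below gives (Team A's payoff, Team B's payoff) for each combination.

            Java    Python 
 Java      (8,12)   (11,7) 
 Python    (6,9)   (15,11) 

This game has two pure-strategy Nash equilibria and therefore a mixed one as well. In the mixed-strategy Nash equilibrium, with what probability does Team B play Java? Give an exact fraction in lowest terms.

2/3

Team B's mix q on Java must make Team A indifferent between Java and Python.
Team A's payoff from Java: 8q + 11(1−q). From Python: 6q + 15(1−q).
Set equal: 2q = 4(1−q) → q = 4/6 = 2/3.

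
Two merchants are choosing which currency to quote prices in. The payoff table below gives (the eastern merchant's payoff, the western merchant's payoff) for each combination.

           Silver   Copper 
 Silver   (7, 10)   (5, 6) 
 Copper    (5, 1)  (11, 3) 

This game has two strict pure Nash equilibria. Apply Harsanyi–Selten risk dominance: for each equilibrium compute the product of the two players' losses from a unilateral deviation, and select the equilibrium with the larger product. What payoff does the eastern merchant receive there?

At both Silver: the eastern merchant loses 7 − 5 = 2 by deviating; the western merchant loses 10 − 6 = 4. Product = 2·4 = 8.
At both Copper: the eastern merchant loses 11 − 5 = 6 by deviating; the western merchant loses 3 − 1 = 2. Product = 6·2 = 12.
12 > 8, so both Copper is risk-dominant. The eastern merchant's payoff there is 11.

11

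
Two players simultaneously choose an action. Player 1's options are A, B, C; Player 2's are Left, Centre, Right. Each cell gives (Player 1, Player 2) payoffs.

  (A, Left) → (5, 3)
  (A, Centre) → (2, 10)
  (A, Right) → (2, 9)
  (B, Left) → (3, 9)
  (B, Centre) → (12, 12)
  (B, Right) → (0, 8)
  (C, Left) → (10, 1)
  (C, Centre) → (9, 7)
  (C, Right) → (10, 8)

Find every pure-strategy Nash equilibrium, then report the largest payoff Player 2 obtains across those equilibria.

12

(B, Centre) is a pure NE (Player 1: 12 ≥ 9; Player 2: 12 ≥ 9). Player 2 gets 12.
(C, Right) is a pure NE (Player 1: 10 ≥ 2; Player 2: 8 ≥ 7). Player 2 gets 8.
Every other cell has a profitable deviation for at least one player. Highest of {12, 8} is 12.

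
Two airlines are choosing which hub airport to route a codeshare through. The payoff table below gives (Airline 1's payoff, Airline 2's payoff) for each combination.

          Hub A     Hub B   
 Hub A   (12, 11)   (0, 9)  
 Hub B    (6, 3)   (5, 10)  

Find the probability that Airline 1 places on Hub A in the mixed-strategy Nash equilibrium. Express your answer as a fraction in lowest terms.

Airline 1's mix p on Hub A must make Airline 2 indifferent between Hub A and Hub B.
Airline 2's payoff from Hub A: 11p + 3(1−p). From Hub B: 9p + 10(1−p).
Set equal: 2p = 7(1−p) → p = 7/9.

7/9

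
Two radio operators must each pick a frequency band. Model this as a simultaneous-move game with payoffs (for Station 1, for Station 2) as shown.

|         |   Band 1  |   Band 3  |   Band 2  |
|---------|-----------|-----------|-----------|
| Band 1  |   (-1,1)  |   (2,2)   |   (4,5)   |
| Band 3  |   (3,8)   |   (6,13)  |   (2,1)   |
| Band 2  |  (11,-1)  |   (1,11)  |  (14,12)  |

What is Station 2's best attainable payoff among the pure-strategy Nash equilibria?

Both Band 3 is a pure NE (Station 1: 6 ≥ 2; Station 2: 13 ≥ 8). Station 2 gets 13.
Both Band 2 is a pure NE (Station 1: 14 ≥ 4; Station 2: 12 ≥ 11). Station 2 gets 12.
Every other cell has a profitable deviation for at least one player. Highest of {13, 12} is 13.

13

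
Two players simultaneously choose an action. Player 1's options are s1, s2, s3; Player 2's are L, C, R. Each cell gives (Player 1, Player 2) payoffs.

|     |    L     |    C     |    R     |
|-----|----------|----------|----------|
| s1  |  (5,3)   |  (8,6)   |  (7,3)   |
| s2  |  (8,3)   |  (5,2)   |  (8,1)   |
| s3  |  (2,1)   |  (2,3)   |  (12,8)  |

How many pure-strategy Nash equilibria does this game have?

(s1, C): Player 1 gets 8 (best alternative 5); Player 2 gets 6 (best alternative 3). Neither deviates — NE.
(s2, L): Player 1 gets 8 (best alternative 5); Player 2 gets 3 (best alternative 2). Neither deviates — NE.
(s3, R): Player 1 gets 12 (best alternative 8); Player 2 gets 8 (best alternative 3). Neither deviates — NE.
(s2, C) is not a NE: Player 1 would switch to s1 (8 > 5).
No other cell survives both best-response checks, so there are 3 pure NE.

3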